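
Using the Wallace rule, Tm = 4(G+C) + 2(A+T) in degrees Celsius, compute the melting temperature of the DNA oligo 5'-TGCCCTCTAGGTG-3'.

Base counts: T=4, A=1, C=4, G=4
A+T = 5, G+C = 8
Tm = 2×5 + 4×8 = 42°C

42°C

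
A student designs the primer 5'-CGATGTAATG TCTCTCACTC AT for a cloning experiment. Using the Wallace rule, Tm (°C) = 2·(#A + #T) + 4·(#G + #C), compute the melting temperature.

Scanning the sequence gives G=3, A=5, T=8, C=6.
A+T = 13, G+C = 9
Tm = 2×13 + 4×9 = 62°C

62°C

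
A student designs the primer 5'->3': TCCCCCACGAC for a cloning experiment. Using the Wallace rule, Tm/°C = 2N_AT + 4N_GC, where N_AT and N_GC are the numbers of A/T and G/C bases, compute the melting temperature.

38°C

T=1, G=1, A=2, C=7
So N_AT = 3 and N_GC = 8.
Tm = 4·8 + 2·3 = 32 + 6 = 38°C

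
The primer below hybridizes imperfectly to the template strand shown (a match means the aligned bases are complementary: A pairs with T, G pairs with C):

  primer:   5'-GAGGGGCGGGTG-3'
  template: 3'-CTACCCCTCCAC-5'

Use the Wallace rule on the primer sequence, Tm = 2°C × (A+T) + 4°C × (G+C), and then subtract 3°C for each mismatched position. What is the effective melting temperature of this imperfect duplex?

Primer base counts: A=1, T=1, G=9, C=1 → A+T=2, G+C=10
Perfect-match Tm = 2(2) + 4(10) = 4 + 40 = 44°C
Mismatches (positions where the bases are not complementary): 3 (at positions 3, 7, 8)
Effective Tm = 44 − 3×3 = 44 − 9 = 35°C

35°C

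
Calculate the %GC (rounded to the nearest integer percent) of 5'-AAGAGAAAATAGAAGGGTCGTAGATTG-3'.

37%

Counting bases: T=5, G=9, C=1, A=12
G+C = 9 + 1 = 10 out of 27 bases
%GC = 10/27 × 100 = 37.04% ≈ 37%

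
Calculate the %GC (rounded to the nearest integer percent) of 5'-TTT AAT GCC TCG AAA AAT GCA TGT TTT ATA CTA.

T=13, G=4, C=5, A=11
G+C = 4 + 5 = 9 out of 33 bases
%GC = 9/33 × 100 = 27.27% ≈ 27%

27%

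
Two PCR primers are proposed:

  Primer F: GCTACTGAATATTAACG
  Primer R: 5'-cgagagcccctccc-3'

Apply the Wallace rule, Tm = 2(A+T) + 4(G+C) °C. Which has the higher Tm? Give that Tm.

Primer R, 50°C

Primer F: A+T=11, G+C=6 → Tm = 2(11)+4(6) = 46°C
Primer R: A+T=3, G+C=11 → Tm = 2(3)+4(11) = 50°C
46°C vs 50°C → primer R is higher.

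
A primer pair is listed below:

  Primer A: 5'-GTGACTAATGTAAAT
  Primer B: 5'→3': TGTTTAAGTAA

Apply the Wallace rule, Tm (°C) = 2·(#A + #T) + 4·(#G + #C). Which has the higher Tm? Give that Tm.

Primer A, 38°C

Primer A: A+T=11, G+C=4 → Tm = 2(11)+4(4) = 38°C
Primer B: A+T=9, G+C=2 → Tm = 2(9)+4(2) = 26°C
38°C vs 26°C → primer A is higher.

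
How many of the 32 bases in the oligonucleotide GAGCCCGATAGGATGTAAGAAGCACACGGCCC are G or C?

19

G=10, A=10, C=9, T=3
Total G or C: 10 + 9 = 19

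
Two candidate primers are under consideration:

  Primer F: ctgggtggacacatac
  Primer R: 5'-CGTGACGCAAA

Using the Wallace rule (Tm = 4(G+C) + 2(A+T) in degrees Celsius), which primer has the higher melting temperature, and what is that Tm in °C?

Primer F, 50°C

Primer F: A+T=7, G+C=9 → Tm = 2(7)+4(9) = 50°C
Primer R: A+T=5, G+C=6 → Tm = 2(5)+4(6) = 34°C
50°C vs 34°C → primer F is higher.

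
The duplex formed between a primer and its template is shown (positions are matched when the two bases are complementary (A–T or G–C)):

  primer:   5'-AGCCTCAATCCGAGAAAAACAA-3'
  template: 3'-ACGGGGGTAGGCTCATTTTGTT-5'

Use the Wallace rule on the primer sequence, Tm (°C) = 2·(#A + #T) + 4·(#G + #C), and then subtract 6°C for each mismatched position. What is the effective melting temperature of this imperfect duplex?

38°C

Primer base counts: A=11, T=2, G=3, C=6 → A+T=13, G+C=9
Perfect-match Tm = 2(13) + 4(9) = 26 + 36 = 62°C
Mismatches (positions where the bases are not complementary): 4 (at positions 1, 5, 7, 15)
Effective Tm = 62 − 4×6 = 62 − 24 = 38°C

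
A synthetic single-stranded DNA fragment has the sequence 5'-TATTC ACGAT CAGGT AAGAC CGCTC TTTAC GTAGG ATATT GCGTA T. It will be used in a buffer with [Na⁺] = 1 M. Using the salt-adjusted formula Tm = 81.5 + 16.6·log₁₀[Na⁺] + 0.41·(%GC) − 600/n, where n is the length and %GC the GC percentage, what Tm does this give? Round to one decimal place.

Length n = 46. T=15, G=10, C=9, A=12
G+C = 19, so %GC = 19/46 × 100 = 41.304%
Salt term: 16.6 × (0) = 0
GC term: 0.41 × 41.304 = 16.935; length term: −600/46 = −13.043
Tm = 81.5 + (0) + 16.935 − 13.043 = 85.392 → 85.4°C

85.4°C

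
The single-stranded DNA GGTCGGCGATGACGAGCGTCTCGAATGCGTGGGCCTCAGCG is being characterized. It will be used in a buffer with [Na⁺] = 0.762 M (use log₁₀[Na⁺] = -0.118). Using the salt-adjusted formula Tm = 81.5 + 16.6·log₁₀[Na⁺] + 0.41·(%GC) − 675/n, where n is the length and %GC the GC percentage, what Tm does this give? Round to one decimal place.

91.1°C

Length n = 41. Scanning the sequence gives T=7, A=6, G=17, C=11.
G+C = 28, so %GC = 28/41 × 100 = 68.293%
Salt term: 16.6 × (-0.118) = -1.959
GC term: 0.41 × 68.293 = 28; length term: −675/41 = −16.463
Tm = 81.5 + (-1.959) + 28 − 16.463 = 91.078 → 91.1°C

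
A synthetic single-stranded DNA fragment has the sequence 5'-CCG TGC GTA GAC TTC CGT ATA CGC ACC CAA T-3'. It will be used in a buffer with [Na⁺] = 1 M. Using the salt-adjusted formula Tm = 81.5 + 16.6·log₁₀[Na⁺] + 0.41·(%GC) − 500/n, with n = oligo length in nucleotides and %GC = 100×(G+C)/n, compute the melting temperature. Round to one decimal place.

Length n = 31. A=7, G=6, T=7, C=11
G+C = 17, so %GC = 17/31 × 100 = 54.839%
Salt term: 16.6 × (0) = 0
GC term: 0.41 × 54.839 = 22.484; length term: −500/31 = −16.129
Tm = 81.5 + (0) + 22.484 − 16.129 = 87.855 → 87.9°C

87.9°C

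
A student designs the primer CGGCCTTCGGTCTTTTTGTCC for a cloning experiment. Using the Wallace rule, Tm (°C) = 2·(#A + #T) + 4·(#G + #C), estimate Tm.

C=7, A=0, T=9, G=5
A+T = 9, G+C = 12
Tm = 2(9) + 4(12) = 18 + 48 = 66°C

66°C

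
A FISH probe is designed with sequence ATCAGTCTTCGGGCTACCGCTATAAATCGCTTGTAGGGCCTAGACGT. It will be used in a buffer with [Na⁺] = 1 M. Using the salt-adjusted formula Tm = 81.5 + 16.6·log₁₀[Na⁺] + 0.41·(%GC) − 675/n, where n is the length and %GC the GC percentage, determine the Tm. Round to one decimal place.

Length n = 47. Base counts: T=13, G=12, C=12, A=10
G+C = 24, so %GC = 24/47 × 100 = 51.064%
Salt term: 16.6 × (0) = 0
GC term: 0.41 × 51.064 = 20.936; length term: −675/47 = −14.362
Tm = 81.5 + (0) + 20.936 − 14.362 = 88.074 → 88.1°C

88.1°C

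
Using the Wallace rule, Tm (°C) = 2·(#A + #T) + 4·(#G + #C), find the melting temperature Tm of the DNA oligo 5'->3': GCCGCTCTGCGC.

44°C

Base counts: A=0, T=2, C=6, G=4
A+T = 2, G+C = 10
Tm = 2(2) + 4(10) = 4 + 40 = 44°C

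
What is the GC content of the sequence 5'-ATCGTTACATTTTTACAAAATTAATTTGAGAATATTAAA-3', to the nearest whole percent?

A=17, T=16, C=3, G=3
G+C = 3 + 3 = 6 out of 39 bases
%GC = 6/39 × 100 = 15.38% ≈ 15%

15%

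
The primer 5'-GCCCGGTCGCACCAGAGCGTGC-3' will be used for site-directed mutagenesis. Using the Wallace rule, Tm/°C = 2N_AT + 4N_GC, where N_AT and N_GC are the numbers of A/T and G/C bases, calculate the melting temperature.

T=2, G=8, A=3, C=9
AT pairs contribute 5, GC pairs contribute 17.
Tm = 2(5) + 4(17) = 10 + 68 = 78°C

78°C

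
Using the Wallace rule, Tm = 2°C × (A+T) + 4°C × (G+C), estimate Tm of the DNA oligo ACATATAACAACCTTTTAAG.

50°C

Base counts: A=9, G=1, T=6, C=4
So N_AT = 15 and N_GC = 5.
Tm = 4·5 + 2·15 = 20 + 30 = 50°C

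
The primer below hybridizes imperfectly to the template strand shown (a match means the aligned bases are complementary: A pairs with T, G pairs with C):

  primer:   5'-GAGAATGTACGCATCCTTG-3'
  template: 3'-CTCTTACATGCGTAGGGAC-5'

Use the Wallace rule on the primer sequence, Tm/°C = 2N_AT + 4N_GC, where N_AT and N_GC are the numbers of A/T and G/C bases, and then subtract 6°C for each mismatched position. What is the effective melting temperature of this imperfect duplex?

50°C

Primer base counts: A=5, T=5, G=5, C=4 → A+T=10, G+C=9
Perfect-match Tm = 2(10) + 4(9) = 20 + 36 = 56°C
Mismatches (positions where the bases are not complementary): 1 (at position 17)
Effective Tm = 56 − 1×6 = 56 − 6 = 50°C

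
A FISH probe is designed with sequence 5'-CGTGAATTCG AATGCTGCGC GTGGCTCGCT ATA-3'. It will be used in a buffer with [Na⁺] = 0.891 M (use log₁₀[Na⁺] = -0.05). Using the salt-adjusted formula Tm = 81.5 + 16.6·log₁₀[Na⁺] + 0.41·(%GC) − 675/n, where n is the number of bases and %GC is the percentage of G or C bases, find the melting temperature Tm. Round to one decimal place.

Length n = 33. Counting bases: C=8, G=10, A=6, T=9
G+C = 18, so %GC = 18/33 × 100 = 54.545%
Salt term: 16.6 × (-0.05) = -0.83
GC term: 0.41 × 54.545 = 22.363; length term: −675/33 = −20.455
Tm = 81.5 + (-0.83) + 22.363 − 20.455 = 82.578 → 82.6°C

82.6°C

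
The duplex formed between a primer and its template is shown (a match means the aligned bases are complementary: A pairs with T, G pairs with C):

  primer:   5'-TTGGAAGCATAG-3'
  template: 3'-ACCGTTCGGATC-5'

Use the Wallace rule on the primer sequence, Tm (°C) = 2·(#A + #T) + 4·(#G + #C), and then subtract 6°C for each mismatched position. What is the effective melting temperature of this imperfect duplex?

Primer base counts: A=4, T=3, G=4, C=1 → A+T=7, G+C=5
Perfect-match Tm = 2(7) + 4(5) = 14 + 20 = 34°C
Mismatches (positions where the bases are not complementary): 3 (at positions 2, 4, 9)
Effective Tm = 34 − 3×6 = 34 − 18 = 16°C

16°C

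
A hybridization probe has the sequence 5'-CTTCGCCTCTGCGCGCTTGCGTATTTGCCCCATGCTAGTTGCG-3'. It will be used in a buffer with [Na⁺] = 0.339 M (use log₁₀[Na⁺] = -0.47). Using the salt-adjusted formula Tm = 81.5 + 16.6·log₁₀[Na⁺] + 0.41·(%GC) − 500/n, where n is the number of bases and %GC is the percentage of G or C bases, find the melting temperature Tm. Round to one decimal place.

86.9°C

Length n = 43. A=3, G=11, C=15, T=14
G+C = 26, so %GC = 26/43 × 100 = 60.465%
Salt term: 16.6 × (-0.47) = -7.802
GC term: 0.41 × 60.465 = 24.791; length term: −500/43 = −11.628
Tm = 81.5 + (-7.802) + 24.791 − 11.628 = 86.861 → 86.9°C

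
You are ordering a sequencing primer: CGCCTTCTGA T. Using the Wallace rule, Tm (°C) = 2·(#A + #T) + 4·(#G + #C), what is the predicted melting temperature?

34°C

Counting bases: C=4, A=1, G=2, T=4
AT pairs contribute 5, GC pairs contribute 6.
Tm = 2(5) + 4(6) = 10 + 24 = 34°C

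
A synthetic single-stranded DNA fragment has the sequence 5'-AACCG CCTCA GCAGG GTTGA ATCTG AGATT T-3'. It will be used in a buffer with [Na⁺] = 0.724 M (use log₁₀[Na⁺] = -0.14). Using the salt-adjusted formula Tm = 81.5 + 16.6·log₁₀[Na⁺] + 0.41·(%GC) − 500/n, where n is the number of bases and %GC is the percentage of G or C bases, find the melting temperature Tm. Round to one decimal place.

82.9°C

Length n = 31. Scanning the sequence gives T=8, G=8, C=7, A=8.
G+C = 15, so %GC = 15/31 × 100 = 48.387%
Salt term: 16.6 × (-0.14) = -2.324
GC term: 0.41 × 48.387 = 19.839; length term: −500/31 = −16.129
Tm = 81.5 + (-2.324) + 19.839 − 16.129 = 82.886 → 82.9°C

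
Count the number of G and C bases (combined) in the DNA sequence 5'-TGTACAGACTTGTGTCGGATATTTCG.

A=5, T=10, G=7, C=4
G+C = 7 + 4 = 11

11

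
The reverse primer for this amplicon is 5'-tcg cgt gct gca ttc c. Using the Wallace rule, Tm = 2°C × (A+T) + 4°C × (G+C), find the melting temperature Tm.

Counting bases: C=6, T=5, A=1, G=4
AT pairs contribute 6, GC pairs contribute 10.
Tm = 4·10 + 2·6 = 40 + 12 = 52°C

52°C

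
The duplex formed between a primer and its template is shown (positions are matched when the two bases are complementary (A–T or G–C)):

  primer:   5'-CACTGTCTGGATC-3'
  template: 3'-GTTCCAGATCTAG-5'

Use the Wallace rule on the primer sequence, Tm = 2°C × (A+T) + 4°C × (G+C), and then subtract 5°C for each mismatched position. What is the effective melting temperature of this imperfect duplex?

25°C

Primer base counts: A=2, T=4, G=3, C=4 → A+T=6, G+C=7
Perfect-match Tm = 2(6) + 4(7) = 12 + 28 = 40°C
Mismatches (positions where the bases are not complementary): 3 (at positions 3, 4, 9)
Effective Tm = 40 − 3×5 = 40 − 15 = 25°C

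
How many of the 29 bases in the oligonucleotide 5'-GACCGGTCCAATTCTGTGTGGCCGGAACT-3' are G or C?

17

T=7, C=8, G=9, A=5
Total G or C: 9 + 8 = 17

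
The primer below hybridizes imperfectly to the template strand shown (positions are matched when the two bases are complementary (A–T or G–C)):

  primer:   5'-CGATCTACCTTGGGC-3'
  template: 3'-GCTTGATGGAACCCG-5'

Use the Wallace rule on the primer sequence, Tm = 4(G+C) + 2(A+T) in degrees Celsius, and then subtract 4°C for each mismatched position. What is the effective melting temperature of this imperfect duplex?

44°C

Primer base counts: A=2, T=4, G=4, C=5 → A+T=6, G+C=9
Perfect-match Tm = 2(6) + 4(9) = 12 + 36 = 48°C
Mismatches (positions where the bases are not complementary): 1 (at position 4)
Effective Tm = 48 − 1×4 = 48 − 4 = 44°C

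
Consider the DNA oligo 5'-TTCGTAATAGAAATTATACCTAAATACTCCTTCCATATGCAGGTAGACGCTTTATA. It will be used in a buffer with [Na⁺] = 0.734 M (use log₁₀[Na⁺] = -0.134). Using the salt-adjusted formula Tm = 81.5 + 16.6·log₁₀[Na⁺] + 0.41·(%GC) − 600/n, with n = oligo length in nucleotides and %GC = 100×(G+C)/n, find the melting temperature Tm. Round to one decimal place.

Length n = 56. Scanning the sequence gives A=19, T=19, C=11, G=7.
G+C = 18, so %GC = 18/56 × 100 = 32.143%
Salt term: 16.6 × (-0.134) = -2.224
GC term: 0.41 × 32.143 = 13.179; length term: −600/56 = −10.714
Tm = 81.5 + (-2.224) + 13.179 − 10.714 = 81.741 → 81.7°C

81.7°C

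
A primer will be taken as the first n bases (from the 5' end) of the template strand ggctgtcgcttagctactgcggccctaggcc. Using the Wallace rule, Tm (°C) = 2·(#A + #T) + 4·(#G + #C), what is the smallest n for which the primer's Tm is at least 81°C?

First 24 bases: GGCTGTCGCTTAGCTACTGCGGCC → Tm = 80°C (< 81°C)
First 25 bases: GGCTGTCGCTTAGCTACTGCGGCCC → Tm = 84°C (≥ 81°C)
Each additional base adds 2°C (A/T) or 4°C (G/C), so Tm is non-decreasing in n; n = 25 is the first length to reach 81°C.

n = 25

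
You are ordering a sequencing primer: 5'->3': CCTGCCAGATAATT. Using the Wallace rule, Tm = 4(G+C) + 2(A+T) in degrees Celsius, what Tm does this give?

Base counts: C=4, G=2, T=4, A=4
AT pairs contribute 8, GC pairs contribute 6.
Tm = 2×8 + 4×6 = 40°C

40°C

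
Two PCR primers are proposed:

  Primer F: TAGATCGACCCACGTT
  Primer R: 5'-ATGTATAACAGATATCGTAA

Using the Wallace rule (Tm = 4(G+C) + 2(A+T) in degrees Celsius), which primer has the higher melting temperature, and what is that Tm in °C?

Primer F: A+T=8, G+C=8 → Tm = 2(8)+4(8) = 48°C
Primer R: A+T=15, G+C=5 → Tm = 2(15)+4(5) = 50°C
48°C vs 50°C → primer R is higher.

Primer R, 50°C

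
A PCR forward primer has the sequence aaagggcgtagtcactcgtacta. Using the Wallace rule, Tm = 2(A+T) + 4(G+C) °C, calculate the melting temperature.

68°C

Counting bases: G=6, A=7, C=5, T=5
AT pairs contribute 12, GC pairs contribute 11.
Tm = 2(12) + 4(11) = 24 + 44 = 68°C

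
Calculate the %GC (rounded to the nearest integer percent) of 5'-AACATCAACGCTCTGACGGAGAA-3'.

48%

Base counts: G=5, T=3, C=6, A=9
G+C = 5 + 6 = 11 out of 23 bases
%GC = 11/23 × 100 = 47.83% ≈ 48%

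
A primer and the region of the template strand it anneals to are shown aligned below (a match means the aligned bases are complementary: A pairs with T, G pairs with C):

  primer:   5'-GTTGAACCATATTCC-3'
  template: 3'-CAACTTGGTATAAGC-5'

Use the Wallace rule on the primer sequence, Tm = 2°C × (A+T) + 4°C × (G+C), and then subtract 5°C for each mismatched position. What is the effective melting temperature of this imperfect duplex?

Primer base counts: A=4, T=5, G=2, C=4 → A+T=9, G+C=6
Perfect-match Tm = 2(9) + 4(6) = 18 + 24 = 42°C
Mismatches (positions where the bases are not complementary): 1 (at position 15)
Effective Tm = 42 − 1×5 = 42 − 5 = 37°C

37°C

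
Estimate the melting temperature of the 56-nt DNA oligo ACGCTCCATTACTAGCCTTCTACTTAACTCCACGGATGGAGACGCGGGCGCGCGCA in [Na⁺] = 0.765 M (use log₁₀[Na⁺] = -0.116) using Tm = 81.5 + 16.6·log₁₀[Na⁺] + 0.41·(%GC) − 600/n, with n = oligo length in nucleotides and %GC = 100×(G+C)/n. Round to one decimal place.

93.0°C

Length n = 56. Counting bases: C=19, T=11, G=14, A=12
G+C = 33, so %GC = 33/56 × 100 = 58.929%
Salt term: 16.6 × (-0.116) = -1.926
GC term: 0.41 × 58.929 = 24.161; length term: −600/56 = −10.714
Tm = 81.5 + (-1.926) + 24.161 − 10.714 = 93.021 → 93.0°C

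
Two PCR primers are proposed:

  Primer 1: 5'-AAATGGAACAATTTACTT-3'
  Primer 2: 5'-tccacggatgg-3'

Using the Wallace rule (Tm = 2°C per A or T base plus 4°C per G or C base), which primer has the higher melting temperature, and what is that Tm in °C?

Primer 1, 44°C

Primer 1: A+T=14, G+C=4 → Tm = 2(14)+4(4) = 44°C
Primer 2: A+T=4, G+C=7 → Tm = 2(4)+4(7) = 36°C
44°C vs 36°C → primer 1 is higher.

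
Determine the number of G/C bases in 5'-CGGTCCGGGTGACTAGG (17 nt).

12

Scanning the sequence gives A=2, T=3, C=4, G=8.
G+C = 8 + 4 = 12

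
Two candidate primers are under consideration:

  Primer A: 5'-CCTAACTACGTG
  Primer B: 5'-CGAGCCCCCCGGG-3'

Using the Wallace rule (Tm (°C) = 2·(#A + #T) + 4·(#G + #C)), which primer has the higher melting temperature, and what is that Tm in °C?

Primer B, 50°C

Primer A: A+T=6, G+C=6 → Tm = 2(6)+4(6) = 36°C
Primer B: A+T=1, G+C=12 → Tm = 2(1)+4(12) = 50°C
36°C vs 50°C → primer B is higher.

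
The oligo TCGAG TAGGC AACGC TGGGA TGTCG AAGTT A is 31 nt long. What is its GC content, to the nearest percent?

52%

Counting bases: A=8, T=7, G=11, C=5
G+C = 11 + 5 = 16 out of 31 bases
%GC = 16/31 × 100 = 51.61% ≈ 52%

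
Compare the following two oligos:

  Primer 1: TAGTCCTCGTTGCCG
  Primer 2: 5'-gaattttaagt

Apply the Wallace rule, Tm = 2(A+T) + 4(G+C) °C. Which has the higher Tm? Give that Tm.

Primer 1, 48°C

Primer 1: A+T=6, G+C=9 → Tm = 2(6)+4(9) = 48°C
Primer 2: A+T=9, G+C=2 → Tm = 2(9)+4(2) = 26°C
48°C vs 26°C → primer 1 is higher.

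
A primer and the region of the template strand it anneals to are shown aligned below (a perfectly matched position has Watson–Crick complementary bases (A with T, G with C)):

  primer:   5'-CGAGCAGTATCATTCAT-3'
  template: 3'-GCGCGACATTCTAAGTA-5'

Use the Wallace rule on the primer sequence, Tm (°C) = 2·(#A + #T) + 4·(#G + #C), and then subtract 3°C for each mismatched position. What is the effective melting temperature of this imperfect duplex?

Primer base counts: A=5, T=5, G=3, C=4 → A+T=10, G+C=7
Perfect-match Tm = 2(10) + 4(7) = 20 + 28 = 48°C
Mismatches (positions where the bases are not complementary): 4 (at positions 3, 6, 10, 11)
Effective Tm = 48 − 4×3 = 48 − 12 = 36°C

36°C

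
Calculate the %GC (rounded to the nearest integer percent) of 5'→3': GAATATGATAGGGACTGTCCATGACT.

Scanning the sequence gives G=7, C=4, A=8, T=7.
G+C = 7 + 4 = 11 out of 26 bases
%GC = 11/26 × 100 = 42.31% ≈ 42%

42%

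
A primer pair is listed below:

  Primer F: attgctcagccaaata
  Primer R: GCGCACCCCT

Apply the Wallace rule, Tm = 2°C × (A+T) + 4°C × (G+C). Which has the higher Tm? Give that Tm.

Primer F: A+T=10, G+C=6 → Tm = 2(10)+4(6) = 44°C
Primer R: A+T=2, G+C=8 → Tm = 2(2)+4(8) = 36°C
44°C vs 36°C → primer F is higher.

Primer F, 44°C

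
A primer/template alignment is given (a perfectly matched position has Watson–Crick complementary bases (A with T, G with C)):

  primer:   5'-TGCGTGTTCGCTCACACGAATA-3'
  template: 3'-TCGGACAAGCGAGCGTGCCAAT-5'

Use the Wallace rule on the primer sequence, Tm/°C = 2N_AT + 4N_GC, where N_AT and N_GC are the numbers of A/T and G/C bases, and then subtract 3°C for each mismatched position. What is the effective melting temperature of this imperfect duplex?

51°C

Primer base counts: A=5, T=6, G=5, C=6 → A+T=11, G+C=11
Perfect-match Tm = 2(11) + 4(11) = 22 + 44 = 66°C
Mismatches (positions where the bases are not complementary): 5 (at positions 1, 4, 14, 19, 20)
Effective Tm = 66 − 5×3 = 66 − 15 = 51°C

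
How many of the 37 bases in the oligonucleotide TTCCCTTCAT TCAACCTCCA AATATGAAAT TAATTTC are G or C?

Scanning the sequence gives T=14, C=10, G=1, A=12.
G+C = 1 + 10 = 11

11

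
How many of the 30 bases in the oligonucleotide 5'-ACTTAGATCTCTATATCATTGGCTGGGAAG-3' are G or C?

12

Counting bases: A=8, G=7, T=10, C=5
Total G or C: 7 + 5 = 12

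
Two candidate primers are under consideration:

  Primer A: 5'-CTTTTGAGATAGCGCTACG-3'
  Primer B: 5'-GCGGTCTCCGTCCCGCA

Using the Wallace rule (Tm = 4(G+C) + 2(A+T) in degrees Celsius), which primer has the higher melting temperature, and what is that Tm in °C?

Primer B, 60°C

Primer A: A+T=10, G+C=9 → Tm = 2(10)+4(9) = 56°C
Primer B: A+T=4, G+C=13 → Tm = 2(4)+4(13) = 60°C
56°C vs 60°C → primer B is higher.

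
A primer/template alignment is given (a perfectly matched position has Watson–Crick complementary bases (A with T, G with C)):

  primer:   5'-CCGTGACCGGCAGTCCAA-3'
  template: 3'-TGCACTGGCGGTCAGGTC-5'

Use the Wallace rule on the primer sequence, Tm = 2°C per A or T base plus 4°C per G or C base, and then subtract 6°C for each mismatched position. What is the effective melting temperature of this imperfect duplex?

42°C

Primer base counts: A=4, T=2, G=5, C=7 → A+T=6, G+C=12
Perfect-match Tm = 2(6) + 4(12) = 12 + 48 = 60°C
Mismatches (positions where the bases are not complementary): 3 (at positions 1, 10, 18)
Effective Tm = 60 − 3×6 = 60 − 18 = 42°C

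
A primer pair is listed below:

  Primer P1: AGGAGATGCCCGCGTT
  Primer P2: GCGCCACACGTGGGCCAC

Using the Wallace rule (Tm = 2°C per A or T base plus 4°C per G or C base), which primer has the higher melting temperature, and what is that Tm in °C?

Primer P2, 64°C

Primer P1: A+T=6, G+C=10 → Tm = 2(6)+4(10) = 52°C
Primer P2: A+T=4, G+C=14 → Tm = 2(4)+4(14) = 64°C
52°C vs 64°C → primer P2 is higher.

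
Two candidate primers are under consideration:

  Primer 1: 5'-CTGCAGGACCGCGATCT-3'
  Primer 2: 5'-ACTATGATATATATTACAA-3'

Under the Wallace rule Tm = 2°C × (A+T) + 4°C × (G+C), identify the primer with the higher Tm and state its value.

Primer 1, 56°C

Primer 1: A+T=6, G+C=11 → Tm = 2(6)+4(11) = 56°C
Primer 2: A+T=16, G+C=3 → Tm = 2(16)+4(3) = 44°C
56°C vs 44°C → primer 1 is higher.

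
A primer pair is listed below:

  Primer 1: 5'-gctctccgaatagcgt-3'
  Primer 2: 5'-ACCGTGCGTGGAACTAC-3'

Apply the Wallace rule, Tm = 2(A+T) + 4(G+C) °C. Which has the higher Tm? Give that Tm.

Primer 1: A+T=7, G+C=9 → Tm = 2(7)+4(9) = 50°C
Primer 2: A+T=7, G+C=10 → Tm = 2(7)+4(10) = 54°C
50°C vs 54°C → primer 2 is higher.

Primer 2, 54°C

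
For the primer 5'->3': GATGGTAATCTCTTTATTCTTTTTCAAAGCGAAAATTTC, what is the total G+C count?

11

Counting bases: G=5, A=11, C=6, T=17
G+C = 5 + 6 = 11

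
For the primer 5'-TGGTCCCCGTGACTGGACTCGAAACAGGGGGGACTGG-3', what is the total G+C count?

A=7, T=6, G=15, C=9
G+C = 15 + 9 = 24

24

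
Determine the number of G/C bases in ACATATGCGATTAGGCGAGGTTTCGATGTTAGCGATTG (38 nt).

17

Counting bases: A=9, C=5, G=12, T=12
G+C = 12 + 5 = 17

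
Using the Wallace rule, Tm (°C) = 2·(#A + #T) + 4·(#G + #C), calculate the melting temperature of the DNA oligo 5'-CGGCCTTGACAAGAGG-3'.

52°C

Scanning the sequence gives G=6, T=2, C=4, A=4.
AT pairs contribute 6, GC pairs contribute 10.
Tm = 4·10 + 2·6 = 40 + 12 = 52°C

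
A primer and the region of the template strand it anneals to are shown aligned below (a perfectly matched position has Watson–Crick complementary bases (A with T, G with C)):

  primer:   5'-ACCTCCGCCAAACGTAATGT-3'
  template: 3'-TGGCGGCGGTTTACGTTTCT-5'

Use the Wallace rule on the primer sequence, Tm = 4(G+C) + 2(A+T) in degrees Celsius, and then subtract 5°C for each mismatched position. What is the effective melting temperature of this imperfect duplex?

35°C

Primer base counts: A=6, T=4, G=3, C=7 → A+T=10, G+C=10
Perfect-match Tm = 2(10) + 4(10) = 20 + 40 = 60°C
Mismatches (positions where the bases are not complementary): 5 (at positions 4, 13, 15, 18, 20)
Effective Tm = 60 − 5×5 = 60 − 25 = 35°C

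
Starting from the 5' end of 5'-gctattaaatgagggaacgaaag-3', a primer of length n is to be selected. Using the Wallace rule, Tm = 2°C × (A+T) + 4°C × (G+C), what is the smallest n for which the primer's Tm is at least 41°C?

First 14 bases: GCTATTAAATGAGG → Tm = 38°C (< 41°C)
First 15 bases: GCTATTAAATGAGGG → Tm = 42°C (≥ 41°C)
Each additional base adds 2°C (A/T) or 4°C (G/C), so Tm is non-decreasing in n; n = 15 is the first length to reach 41°C.

n = 15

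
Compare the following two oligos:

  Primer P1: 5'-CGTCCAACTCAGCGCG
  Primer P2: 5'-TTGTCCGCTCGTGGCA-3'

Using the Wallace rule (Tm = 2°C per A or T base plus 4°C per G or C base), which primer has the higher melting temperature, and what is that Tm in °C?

Primer P1: A+T=5, G+C=11 → Tm = 2(5)+4(11) = 54°C
Primer P2: A+T=6, G+C=10 → Tm = 2(6)+4(10) = 52°C
54°C vs 52°C → primer P1 is higher.

Primer P1, 54°C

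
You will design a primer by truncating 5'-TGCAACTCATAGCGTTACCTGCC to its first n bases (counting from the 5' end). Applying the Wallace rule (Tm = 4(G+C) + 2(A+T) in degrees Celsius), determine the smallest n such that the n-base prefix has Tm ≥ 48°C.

n = 17

First 16 bases: TGCAACTCATAGCGTT → Tm = 46°C (< 48°C)
First 17 bases: TGCAACTCATAGCGTTA → Tm = 48°C (≥ 48°C)
Since every base adds ≥2°C, Tm only increases with n, so the threshold is first crossed at n = 17.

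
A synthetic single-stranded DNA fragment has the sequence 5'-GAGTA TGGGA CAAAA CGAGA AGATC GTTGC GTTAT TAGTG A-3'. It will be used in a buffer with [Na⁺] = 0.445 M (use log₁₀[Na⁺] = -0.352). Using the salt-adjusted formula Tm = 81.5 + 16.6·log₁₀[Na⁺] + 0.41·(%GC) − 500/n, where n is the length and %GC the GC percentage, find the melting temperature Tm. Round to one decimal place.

Length n = 41. Base counts: A=14, T=10, C=4, G=13
G+C = 17, so %GC = 17/41 × 100 = 41.463%
Salt term: 16.6 × (-0.352) = -5.843
GC term: 0.41 × 41.463 = 17; length term: −500/41 = −12.195
Tm = 81.5 + (-5.843) + 17 − 12.195 = 80.462 → 80.5°C

80.5°C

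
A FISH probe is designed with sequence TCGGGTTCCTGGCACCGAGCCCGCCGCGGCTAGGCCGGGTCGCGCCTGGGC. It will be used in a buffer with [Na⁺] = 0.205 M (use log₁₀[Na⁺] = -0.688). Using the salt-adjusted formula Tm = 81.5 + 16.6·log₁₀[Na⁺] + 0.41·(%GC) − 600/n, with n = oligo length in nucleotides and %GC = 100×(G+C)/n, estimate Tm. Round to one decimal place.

Length n = 51. T=7, G=21, C=20, A=3
G+C = 41, so %GC = 41/51 × 100 = 80.392%
Salt term: 16.6 × (-0.688) = -11.421
GC term: 0.41 × 80.392 = 32.961; length term: −600/51 = −11.765
Tm = 81.5 + (-11.421) + 32.961 − 11.765 = 91.275 → 91.3°C

91.3°C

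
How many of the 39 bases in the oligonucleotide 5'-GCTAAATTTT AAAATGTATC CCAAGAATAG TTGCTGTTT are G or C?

11

A=13, T=15, C=5, G=6
G+C = 6 + 5 = 11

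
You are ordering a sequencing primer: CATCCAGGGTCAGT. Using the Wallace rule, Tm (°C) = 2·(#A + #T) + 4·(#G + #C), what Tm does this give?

Base counts: T=3, G=4, A=3, C=4
AT pairs contribute 6, GC pairs contribute 8.
Tm = 2×6 + 4×8 = 44°C

44°C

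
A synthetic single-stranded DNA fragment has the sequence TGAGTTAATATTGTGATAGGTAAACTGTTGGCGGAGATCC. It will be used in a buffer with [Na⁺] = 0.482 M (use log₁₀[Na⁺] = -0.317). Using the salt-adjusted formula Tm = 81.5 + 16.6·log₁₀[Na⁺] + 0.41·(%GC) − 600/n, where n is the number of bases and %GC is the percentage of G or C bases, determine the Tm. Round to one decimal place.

Length n = 40. Counting bases: C=4, A=11, T=13, G=12
G+C = 16, so %GC = 16/40 × 100 = 40%
Salt term: 16.6 × (-0.317) = -5.262
GC term: 0.41 × 40 = 16.4; length term: −600/40 = −15
Tm = 81.5 + (-5.262) + 16.4 − 15 = 77.638 → 77.6°C

77.6°C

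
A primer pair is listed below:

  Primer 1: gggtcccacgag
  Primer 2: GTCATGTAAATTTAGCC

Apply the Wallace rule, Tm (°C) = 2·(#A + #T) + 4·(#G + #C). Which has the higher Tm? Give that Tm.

Primer 1: A+T=3, G+C=9 → Tm = 2(3)+4(9) = 42°C
Primer 2: A+T=11, G+C=6 → Tm = 2(11)+4(6) = 46°C
42°C vs 46°C → primer 2 is higher.

Primer 2, 46°C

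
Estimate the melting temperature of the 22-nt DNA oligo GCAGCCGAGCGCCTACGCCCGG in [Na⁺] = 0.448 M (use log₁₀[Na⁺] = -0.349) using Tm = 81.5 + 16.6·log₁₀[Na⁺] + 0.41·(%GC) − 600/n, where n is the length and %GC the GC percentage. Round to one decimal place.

Length n = 22. Scanning the sequence gives C=10, T=1, A=3, G=8.
G+C = 18, so %GC = 18/22 × 100 = 81.818%
Salt term: 16.6 × (-0.349) = -5.793
GC term: 0.41 × 81.818 = 33.545; length term: −600/22 = −27.273
Tm = 81.5 + (-5.793) + 33.545 − 27.273 = 81.979 → 82.0°C

82.0°C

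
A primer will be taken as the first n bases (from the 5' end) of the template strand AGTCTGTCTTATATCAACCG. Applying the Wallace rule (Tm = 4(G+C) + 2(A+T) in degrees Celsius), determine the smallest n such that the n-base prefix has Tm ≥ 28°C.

n = 10

First 9 bases: AGTCTGTCT → Tm = 26°C (< 28°C)
First 10 bases: AGTCTGTCTT → Tm = 28°C (≥ 28°C)
Each additional base adds 2°C (A/T) or 4°C (G/C), so Tm is non-decreasing in n; n = 10 is the first length to reach 28°C.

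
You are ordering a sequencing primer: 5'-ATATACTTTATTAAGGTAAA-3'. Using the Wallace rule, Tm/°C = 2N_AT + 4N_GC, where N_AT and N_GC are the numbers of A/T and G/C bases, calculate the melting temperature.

T=8, A=9, G=2, C=1
AT pairs contribute 17, GC pairs contribute 3.
Tm = 2×17 + 4×3 = 46°C

46°C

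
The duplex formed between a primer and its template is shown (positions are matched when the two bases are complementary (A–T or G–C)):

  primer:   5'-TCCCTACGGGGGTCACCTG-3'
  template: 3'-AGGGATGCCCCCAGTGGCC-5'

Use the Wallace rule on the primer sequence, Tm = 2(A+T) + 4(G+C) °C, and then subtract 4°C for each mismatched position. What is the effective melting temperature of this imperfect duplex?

Primer base counts: A=2, T=4, G=6, C=7 → A+T=6, G+C=13
Perfect-match Tm = 2(6) + 4(13) = 12 + 52 = 64°C
Mismatches (positions where the bases are not complementary): 1 (at position 18)
Effective Tm = 64 − 1×4 = 64 − 4 = 60°C

60°C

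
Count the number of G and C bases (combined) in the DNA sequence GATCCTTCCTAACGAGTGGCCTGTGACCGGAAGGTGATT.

21

Base counts: T=10, C=9, G=12, A=8
G+C = 12 + 9 = 21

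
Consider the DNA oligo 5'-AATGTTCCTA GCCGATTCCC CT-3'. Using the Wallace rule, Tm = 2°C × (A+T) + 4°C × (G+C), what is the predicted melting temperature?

66°C

Base counts: C=8, T=7, G=3, A=4
A+T = 11, G+C = 11
Tm = 2×11 + 4×11 = 66°C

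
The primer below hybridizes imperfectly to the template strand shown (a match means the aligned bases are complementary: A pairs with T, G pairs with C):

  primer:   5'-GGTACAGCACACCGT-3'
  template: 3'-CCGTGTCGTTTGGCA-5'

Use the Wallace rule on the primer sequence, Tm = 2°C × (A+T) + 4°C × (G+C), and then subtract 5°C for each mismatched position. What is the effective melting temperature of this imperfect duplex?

Primer base counts: A=4, T=2, G=4, C=5 → A+T=6, G+C=9
Perfect-match Tm = 2(6) + 4(9) = 12 + 36 = 48°C
Mismatches (positions where the bases are not complementary): 2 (at positions 3, 10)
Effective Tm = 48 − 2×5 = 48 − 10 = 38°C

38°C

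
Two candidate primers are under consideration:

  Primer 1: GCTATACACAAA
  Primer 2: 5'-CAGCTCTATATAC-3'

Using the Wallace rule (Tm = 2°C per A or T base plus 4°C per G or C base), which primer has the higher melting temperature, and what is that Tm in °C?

Primer 1: A+T=8, G+C=4 → Tm = 2(8)+4(4) = 32°C
Primer 2: A+T=8, G+C=5 → Tm = 2(8)+4(5) = 36°C
32°C vs 36°C → primer 2 is higher.

Primer 2, 36°C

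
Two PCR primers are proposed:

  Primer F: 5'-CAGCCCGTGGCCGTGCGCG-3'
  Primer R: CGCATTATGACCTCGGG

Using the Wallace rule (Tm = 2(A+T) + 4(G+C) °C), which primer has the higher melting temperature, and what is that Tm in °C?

Primer F, 70°C

Primer F: A+T=3, G+C=16 → Tm = 2(3)+4(16) = 70°C
Primer R: A+T=7, G+C=10 → Tm = 2(7)+4(10) = 54°C
70°C vs 54°C → primer F is higher.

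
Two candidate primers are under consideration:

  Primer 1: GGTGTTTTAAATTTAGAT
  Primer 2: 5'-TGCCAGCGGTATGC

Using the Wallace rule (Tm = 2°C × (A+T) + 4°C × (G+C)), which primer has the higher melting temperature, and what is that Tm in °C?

Primer 2, 46°C

Primer 1: A+T=14, G+C=4 → Tm = 2(14)+4(4) = 44°C
Primer 2: A+T=5, G+C=9 → Tm = 2(5)+4(9) = 46°C
44°C vs 46°C → primer 2 is higher.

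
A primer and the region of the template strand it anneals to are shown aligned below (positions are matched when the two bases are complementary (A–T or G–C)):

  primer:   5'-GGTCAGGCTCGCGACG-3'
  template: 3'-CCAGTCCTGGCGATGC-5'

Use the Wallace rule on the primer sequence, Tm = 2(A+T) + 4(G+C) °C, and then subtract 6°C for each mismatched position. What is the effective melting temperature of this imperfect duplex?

Primer base counts: A=2, T=2, G=7, C=5 → A+T=4, G+C=12
Perfect-match Tm = 2(4) + 4(12) = 8 + 48 = 56°C
Mismatches (positions where the bases are not complementary): 3 (at positions 8, 9, 13)
Effective Tm = 56 − 3×6 = 56 − 18 = 38°C

38°C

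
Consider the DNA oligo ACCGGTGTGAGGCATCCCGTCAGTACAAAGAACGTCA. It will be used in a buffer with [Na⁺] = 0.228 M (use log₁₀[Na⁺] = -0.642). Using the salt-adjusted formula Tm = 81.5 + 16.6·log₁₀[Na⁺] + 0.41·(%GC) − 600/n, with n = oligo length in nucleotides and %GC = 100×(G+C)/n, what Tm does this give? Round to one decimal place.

Length n = 37. Counting bases: A=11, G=10, T=6, C=10
G+C = 20, so %GC = 20/37 × 100 = 54.054%
Salt term: 16.6 × (-0.642) = -10.657
GC term: 0.41 × 54.054 = 22.162; length term: −600/37 = −16.216
Tm = 81.5 + (-10.657) + 22.162 − 16.216 = 76.789 → 76.8°C

76.8°C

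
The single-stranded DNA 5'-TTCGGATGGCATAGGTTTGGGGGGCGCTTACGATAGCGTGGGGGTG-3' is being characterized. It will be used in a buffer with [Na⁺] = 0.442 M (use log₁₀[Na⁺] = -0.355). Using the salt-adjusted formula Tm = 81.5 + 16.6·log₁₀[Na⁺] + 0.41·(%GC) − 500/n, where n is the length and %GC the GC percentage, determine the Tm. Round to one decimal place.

Length n = 46. Base counts: C=6, G=22, A=6, T=12
G+C = 28, so %GC = 28/46 × 100 = 60.87%
Salt term: 16.6 × (-0.355) = -5.893
GC term: 0.41 × 60.87 = 24.957; length term: −500/46 = −10.87
Tm = 81.5 + (-5.893) + 24.957 − 10.87 = 89.694 → 89.7°C

89.7°C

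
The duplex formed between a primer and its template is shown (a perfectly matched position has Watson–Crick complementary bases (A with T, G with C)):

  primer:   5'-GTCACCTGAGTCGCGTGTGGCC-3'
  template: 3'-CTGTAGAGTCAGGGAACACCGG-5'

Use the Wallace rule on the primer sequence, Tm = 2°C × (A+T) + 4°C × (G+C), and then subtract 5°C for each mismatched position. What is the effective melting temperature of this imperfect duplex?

49°C

Primer base counts: A=2, T=5, G=8, C=7 → A+T=7, G+C=15
Perfect-match Tm = 2(7) + 4(15) = 14 + 60 = 74°C
Mismatches (positions where the bases are not complementary): 5 (at positions 2, 5, 8, 13, 15)
Effective Tm = 74 − 5×5 = 74 − 25 = 49°C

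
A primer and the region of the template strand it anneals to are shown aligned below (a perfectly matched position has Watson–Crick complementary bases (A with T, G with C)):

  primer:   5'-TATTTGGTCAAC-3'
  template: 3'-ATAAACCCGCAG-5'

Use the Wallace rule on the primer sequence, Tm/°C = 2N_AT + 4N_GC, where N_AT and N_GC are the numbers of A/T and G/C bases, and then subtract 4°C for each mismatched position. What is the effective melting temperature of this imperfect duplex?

Primer base counts: A=3, T=5, G=2, C=2 → A+T=8, G+C=4
Perfect-match Tm = 2(8) + 4(4) = 16 + 16 = 32°C
Mismatches (positions where the bases are not complementary): 3 (at positions 8, 10, 11)
Effective Tm = 32 − 3×4 = 32 − 12 = 20°C

20°C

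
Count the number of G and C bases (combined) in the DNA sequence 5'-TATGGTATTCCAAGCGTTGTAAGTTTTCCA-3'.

11

Scanning the sequence gives G=6, T=12, C=5, A=7.
G+C = 6 + 5 = 11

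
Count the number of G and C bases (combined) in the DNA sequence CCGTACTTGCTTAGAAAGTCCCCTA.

12

Scanning the sequence gives G=4, C=8, A=6, T=7.
Total G or C: 4 + 8 = 12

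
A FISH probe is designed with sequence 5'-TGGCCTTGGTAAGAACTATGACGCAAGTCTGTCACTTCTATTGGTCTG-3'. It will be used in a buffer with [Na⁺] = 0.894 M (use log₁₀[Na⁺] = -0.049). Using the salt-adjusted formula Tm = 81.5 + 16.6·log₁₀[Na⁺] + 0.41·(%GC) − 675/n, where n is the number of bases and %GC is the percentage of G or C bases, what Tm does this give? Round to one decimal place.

85.4°C

Length n = 48. Counting bases: C=10, A=10, G=12, T=16
G+C = 22, so %GC = 22/48 × 100 = 45.833%
Salt term: 16.6 × (-0.049) = -0.813
GC term: 0.41 × 45.833 = 18.792; length term: −675/48 = −14.062
Tm = 81.5 + (-0.813) + 18.792 − 14.062 = 85.417 → 85.4°C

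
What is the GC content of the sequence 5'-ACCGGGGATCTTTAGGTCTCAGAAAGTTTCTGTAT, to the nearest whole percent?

Base counts: C=6, T=12, A=8, G=9
G+C = 9 + 6 = 15 out of 35 bases
%GC = 15/35 × 100 = 42.86% ≈ 43%

43%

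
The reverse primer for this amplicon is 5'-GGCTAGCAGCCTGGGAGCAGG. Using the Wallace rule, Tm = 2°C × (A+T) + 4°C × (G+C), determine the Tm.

72°C

T=2, C=5, G=10, A=4
AT pairs contribute 6, GC pairs contribute 15.
Tm = 4·15 + 2·6 = 60 + 12 = 72°C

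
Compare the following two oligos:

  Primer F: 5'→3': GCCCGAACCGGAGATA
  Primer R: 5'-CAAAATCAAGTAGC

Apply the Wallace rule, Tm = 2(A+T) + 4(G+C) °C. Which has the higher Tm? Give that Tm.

Primer F, 52°C

Primer F: A+T=6, G+C=10 → Tm = 2(6)+4(10) = 52°C
Primer R: A+T=9, G+C=5 → Tm = 2(9)+4(5) = 38°C
52°C vs 38°C → primer F is higher.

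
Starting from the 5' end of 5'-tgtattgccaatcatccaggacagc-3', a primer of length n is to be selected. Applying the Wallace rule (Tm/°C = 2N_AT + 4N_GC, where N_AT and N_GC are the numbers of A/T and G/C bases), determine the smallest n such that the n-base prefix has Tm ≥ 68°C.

First 23 bases: TGTATTGCCAATCATCCAGGACA → Tm = 66°C (< 68°C)
First 24 bases: TGTATTGCCAATCATCCAGGACAG → Tm = 70°C (≥ 68°C)
Since every base adds ≥2°C, Tm only increases with n, so the threshold is first crossed at n = 24.

n = 24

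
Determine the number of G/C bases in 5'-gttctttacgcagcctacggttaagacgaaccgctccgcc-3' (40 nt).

23

Base counts: C=14, T=9, A=8, G=9
Total G or C: 9 + 14 = 23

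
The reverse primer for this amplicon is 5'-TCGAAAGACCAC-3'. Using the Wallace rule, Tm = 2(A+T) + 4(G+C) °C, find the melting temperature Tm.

Counting bases: G=2, C=4, A=5, T=1
A+T = 6, G+C = 6
Tm = 4·6 + 2·6 = 24 + 12 = 36°C

36°C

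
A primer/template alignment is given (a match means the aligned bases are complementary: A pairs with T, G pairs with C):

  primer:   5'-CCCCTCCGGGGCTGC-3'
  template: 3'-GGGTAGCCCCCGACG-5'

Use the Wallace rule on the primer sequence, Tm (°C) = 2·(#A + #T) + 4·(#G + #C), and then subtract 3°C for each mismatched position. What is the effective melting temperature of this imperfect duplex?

50°C

Primer base counts: A=0, T=2, G=5, C=8 → A+T=2, G+C=13
Perfect-match Tm = 2(2) + 4(13) = 4 + 52 = 56°C
Mismatches (positions where the bases are not complementary): 2 (at positions 4, 7)
Effective Tm = 56 − 2×3 = 56 − 6 = 50°C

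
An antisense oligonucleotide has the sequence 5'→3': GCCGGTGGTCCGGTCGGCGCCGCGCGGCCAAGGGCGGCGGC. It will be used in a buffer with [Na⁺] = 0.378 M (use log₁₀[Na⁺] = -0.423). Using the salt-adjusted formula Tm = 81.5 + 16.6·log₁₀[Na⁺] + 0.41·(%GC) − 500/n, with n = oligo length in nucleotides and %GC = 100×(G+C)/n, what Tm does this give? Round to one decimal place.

98.3°C

Length n = 41. Scanning the sequence gives G=21, A=2, T=3, C=15.
G+C = 36, so %GC = 36/41 × 100 = 87.805%
Salt term: 16.6 × (-0.423) = -7.022
GC term: 0.41 × 87.805 = 36; length term: −500/41 = −12.195
Tm = 81.5 + (-7.022) + 36 − 12.195 = 98.283 → 98.3°C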